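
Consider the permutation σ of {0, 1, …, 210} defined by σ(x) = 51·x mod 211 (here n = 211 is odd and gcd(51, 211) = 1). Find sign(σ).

Trace 123: π^k(123) = [123, 154, 47, 76, 78, 180, 107] for k=0..6.
Decompose π into cycles: lengths [105, 105, 1] (3 cycles, including the fixed point 0).
211 − 3 = 208 transpositions; sign(π) = (−1)^208 = +1.

+1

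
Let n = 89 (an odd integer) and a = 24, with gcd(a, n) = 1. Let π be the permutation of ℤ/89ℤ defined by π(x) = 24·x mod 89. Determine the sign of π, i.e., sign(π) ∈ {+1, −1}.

Orbit of 23 under x↦24x: [23, 18, 76, 44, 77, 68, 30]… (length divides ord_89(24)).
2 cycles of lengths [88, 1].
With 2 cycles on 89 points, sign = (−1)^{89−2} = -1.
Check: (24/89) = -1 by Zolotarev.

-1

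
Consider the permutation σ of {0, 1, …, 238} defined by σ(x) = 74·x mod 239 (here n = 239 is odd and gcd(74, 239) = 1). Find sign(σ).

-1

Trace 187: π^k(187) = [187, 215, 136, 26, 12, 171, 226] for k=0..6.
The orbit structure of x ↦ 74x mod 239: 2 orbits of sizes [238, 1].
sign(π) = (−1)^{n − #cycles} = (−1)^{239−2} = (−1)^237 = -1.
Via Zolotarev, sign(π_{74}) = (74|239) = -1.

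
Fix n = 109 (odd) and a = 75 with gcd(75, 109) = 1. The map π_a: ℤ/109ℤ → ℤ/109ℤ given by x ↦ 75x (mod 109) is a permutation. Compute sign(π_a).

Orbit of 63 under x↦75x: [63, 38, 16, 1, 75, 66, 45]… (length divides ord_109(75)).
The orbit structure of x ↦ 75x mod 109: 13 orbits of sizes [9, 9, 9, 9, 9, 9, 9, 9, 9, 9, 9, 9, 1].
With 13 cycles on 109 points, sign = (−1)^{109−13} = +1.
The Jacobi symbol (75|109) = +1 (Zolotarev) agrees.

+1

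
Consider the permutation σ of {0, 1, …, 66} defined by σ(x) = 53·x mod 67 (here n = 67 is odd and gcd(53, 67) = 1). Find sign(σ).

Trace 64: π^k(64) = [64, 42, 15, 58, 59, 45, 40] for k=0..6.
The orbit structure of x ↦ 53x mod 67: 4 orbits of sizes [22, 22, 22, 1].
sign(π) = (−1)^{n − #cycles} = (−1)^{67−4} = (−1)^63 = -1.
Via Zolotarev, sign(π_{53}) = (53|67) = -1.

-1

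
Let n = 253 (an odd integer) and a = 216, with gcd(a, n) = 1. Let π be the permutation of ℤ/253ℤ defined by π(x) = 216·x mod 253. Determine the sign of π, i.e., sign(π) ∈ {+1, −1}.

Start at x=123: 123 → 3 → 142 → 59 → 94 → 64 → 162 → … (one orbit).
Cycle type of π: 110×2 + 11×2 + 10 + 1; total 6 cycles.
253 − 6 = 247 transpositions; sign(π) = (−1)^247 = -1.

-1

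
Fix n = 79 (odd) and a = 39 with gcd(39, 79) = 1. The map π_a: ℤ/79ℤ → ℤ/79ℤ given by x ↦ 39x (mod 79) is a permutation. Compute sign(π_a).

Start at x=65: 65 → 7 → 36 → 61 → 9 → 35 → 22 → … (one orbit).
Cycle lengths of π_39 on ℤ/79ℤ: [78, 1]; 2 cycles in total.
sign(π) = (−1)^{n − #cycles} = (−1)^{79−2} = (−1)^77 = -1.
The Jacobi symbol (39|79) = -1 (Zolotarev) agrees.

-1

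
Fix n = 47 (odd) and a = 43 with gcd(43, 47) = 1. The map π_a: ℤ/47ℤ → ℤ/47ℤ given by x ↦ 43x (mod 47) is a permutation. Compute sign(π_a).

-1

Orbit of 8 under x↦43x: [8, 15, 34, 5, 27, 33, 9]… (length divides ord_47(43)).
2 cycles of lengths [46, 1].
2 cycles on 47: each ℓ→(−1)^(ℓ−1), product (−1)^45 = -1.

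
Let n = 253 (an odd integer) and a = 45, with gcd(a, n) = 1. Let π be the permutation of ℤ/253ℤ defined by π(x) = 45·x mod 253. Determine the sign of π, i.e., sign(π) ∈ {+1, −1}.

Start at x=1: 1 → 45 → 1 (one orbit).
π_45 has 132 disjoint cycles with lengths [2, 2, 2, 2, 2, 2, 2, 2, 2, 2, 2, 2, 2, 2, 2, 2, 2, 2, 2, 2, 2, 2, 2, 2, 2, 2, 2, 2, 2, 2, 2, 2, 2, 2, 2, 2, 2, 2, 2, 2, 2, 2, 2, 2, 2, 2, 2, 2, 2, 2, 2, 2, 2, 2, 2, 2, 2, 2, 2, 2, 2, 2, 2, 2, 2, 2, 2, 2, 2, 2, 2, 2, 2, 2, 2, 2, 2, 2, 2, 2, 2, 2, 2, 2, 2, 2, 2, 2, 2, 2, 2, 2, 2, 2, 2, 2, 2, 2, 2, 2, 2, 2, 2, 2, 2, 2, 2, 2, 2, 2, 2, 2, 2, 2, 2, 2, 2, 2, 2, 2, 2, 1, 1, 1, 1, 1, 1, 1, 1, 1, 1, 1] on {0,…,252}.
253 − 132 = 121 transpositions; sign(π) = (−1)^121 = -1.

-1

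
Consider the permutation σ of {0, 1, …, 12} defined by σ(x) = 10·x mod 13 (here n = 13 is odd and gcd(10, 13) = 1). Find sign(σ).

+1

Trace 9: π^k(9) = [9, 12, 3, 4, 1, 10] for k=0..5.
The orbit structure of x ↦ 10x mod 13: 3 orbits of sizes [6, 6, 1].
With 3 cycles on 13 points, sign = (−1)^{13−3} = +1.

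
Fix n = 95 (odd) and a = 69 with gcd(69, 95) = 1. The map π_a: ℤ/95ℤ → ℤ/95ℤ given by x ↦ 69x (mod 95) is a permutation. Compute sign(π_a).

-1

Start at x=84: 84 → 1 → 69 → 11 → 94 → 26 → 84 (one orbit).
Decompose π into cycles: lengths [6, 6, 6, 6, 6, 6, 6, 6, 6, 6, 6, 6, 6, 6, 6, 2, 2, 1] (18 cycles, including the fixed point 0).
sign(π) = (−1)^{n − #cycles} = (−1)^{95−18} = (−1)^77 = -1.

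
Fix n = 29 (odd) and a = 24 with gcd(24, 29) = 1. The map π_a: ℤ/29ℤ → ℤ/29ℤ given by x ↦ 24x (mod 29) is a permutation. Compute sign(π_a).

+1

Trace 25: π^k(25) = [25, 20, 16, 7, 23, 1, 24] for k=0..6.
Decompose π into cycles: lengths [7, 7, 7, 7, 1] (5 cycles, including the fixed point 0).
29 − 5 = 24 transpositions; sign(π) = (−1)^24 = +1.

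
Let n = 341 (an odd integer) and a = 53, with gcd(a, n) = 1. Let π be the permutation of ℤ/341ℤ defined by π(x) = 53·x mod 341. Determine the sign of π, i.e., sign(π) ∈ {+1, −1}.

-1

Orbit of 114 under x↦53x: [114, 245, 27, 67, 141, 312, 168]… (length divides ord_341(53)).
14 cycles of lengths [30, 30, 30, 30, 30, 30, 30, 30, 30, 30, 30, 5, 5, 1].
Σ(ℓ_i−1) = 341−14 = 327; sign = (−1)^327 = -1.
(53|341)_J = -1 (Zolotarev's lemma cross-check).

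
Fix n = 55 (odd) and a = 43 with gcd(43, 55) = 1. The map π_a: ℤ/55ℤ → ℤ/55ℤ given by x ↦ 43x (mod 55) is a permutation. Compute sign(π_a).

+1

Orbit of 34 under x↦43x: [34, 32, 1, 43]… (length divides ord_55(43)).
Cycle lengths of π_43 on ℤ/55ℤ: [4, 4, 4, 4, 4, 4, 4, 4, 4, 4, 4, 2, 2, 2, 2, 2, 1]; 17 cycles in total.
55 − 17 = 38 transpositions; sign(π) = (−1)^38 = +1.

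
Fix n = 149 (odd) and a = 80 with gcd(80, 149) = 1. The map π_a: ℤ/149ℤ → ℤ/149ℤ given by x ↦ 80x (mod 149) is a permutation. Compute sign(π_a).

+1

Trace 5: π^k(5) = [5, 102, 114, 31, 96, 81, 73] for k=0..6.
5 cycles of lengths [37, 37, 37, 37, 1].
5 cycles on 149: each ℓ→(−1)^(ℓ−1), product (−1)^144 = +1.
Check: (80/149) = +1 by Zolotarev.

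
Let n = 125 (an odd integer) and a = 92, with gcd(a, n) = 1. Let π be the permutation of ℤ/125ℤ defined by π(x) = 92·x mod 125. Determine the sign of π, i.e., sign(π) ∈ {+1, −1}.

Trace 73: π^k(73) = [73, 91, 122, 99, 108, 61, 112] for k=0..6.
π_92 has 4 disjoint cycles with lengths [100, 20, 4, 1] on {0,…,124}.
Σ(ℓ_i−1) = 125−4 = 121; sign = (−1)^121 = -1.
Via Zolotarev, sign(π_{92}) = (92|125) = -1.

-1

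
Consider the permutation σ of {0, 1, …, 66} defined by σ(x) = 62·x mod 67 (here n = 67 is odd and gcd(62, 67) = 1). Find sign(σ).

Orbit of 15 under x↦62x: [15, 59, 40, 1, 62, 25, 9]… (length divides ord_67(62)).
Decompose π into cycles: lengths [11, 11, 11, 11, 11, 11, 1] (7 cycles, including the fixed point 0).
n − c = 67 − 7 = 60; sign = (−1)^60 = +1.

+1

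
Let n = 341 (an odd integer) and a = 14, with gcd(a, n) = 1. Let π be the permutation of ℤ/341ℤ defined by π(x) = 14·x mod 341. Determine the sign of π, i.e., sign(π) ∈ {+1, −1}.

Trace 196: π^k(196) = [196, 16, 224, 67, 256, 174, 49] for k=0..6.
The orbit structure of x ↦ 14x mod 341: 25 orbits of sizes [15, 15, 15, 15, 15, 15, 15, 15, 15, 15, 15, 15, 15, 15, 15, 15, 15, 15, 15, 15, 15, 15, 5, 5, 1].
Σ(ℓ_i−1) = 341−25 = 316; sign = (−1)^316 = +1.
(14|341)_J = +1 (Zolotarev's lemma cross-check).

+1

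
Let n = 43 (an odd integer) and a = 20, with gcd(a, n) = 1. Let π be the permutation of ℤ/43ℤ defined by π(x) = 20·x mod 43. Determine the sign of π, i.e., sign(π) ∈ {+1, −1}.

-1

Trace 21: π^k(21) = [21, 33, 15, 42, 23, 30, 41] for k=0..6.
2 cycles of lengths [42, 1].
n − c = 43 − 2 = 41; sign = (−1)^41 = -1.
Zolotarev: (20|43) = -1, matching the cycle-count sign.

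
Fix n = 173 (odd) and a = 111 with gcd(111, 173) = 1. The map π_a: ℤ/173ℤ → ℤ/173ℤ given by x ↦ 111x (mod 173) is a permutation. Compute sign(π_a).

Start at x=57: 57 → 99 → 90 → 129 → 133 → 58 → 37 → … (one orbit).
2 cycles of lengths [172, 1].
Σ(ℓ_i−1) = 173−2 = 171; sign = (−1)^171 = -1.
The Jacobi symbol (111|173) = -1 (Zolotarev) agrees.

-1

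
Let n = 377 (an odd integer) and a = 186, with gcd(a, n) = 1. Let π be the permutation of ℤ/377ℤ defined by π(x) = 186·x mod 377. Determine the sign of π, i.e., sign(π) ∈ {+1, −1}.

-1

Orbit of 289 under x↦186x: [289, 220, 204, 244, 144, 17, 146]… (length divides ord_377(186)).
The orbit structure of x ↦ 186x mod 377: 38 orbits of sizes [12, 12, 12, 12, 12, 12, 12, 12, 12, 12, 12, 12, 12, 12, 12, 12, 12, 12, 12, 12, 12, 12, 12, 12, 12, 12, 12, 12, 6, 6, 4, 4, 4, 4, 4, 4, 4, 1].
n − c = 377 − 38 = 339; sign = (−1)^339 = -1.
The Jacobi symbol (186|377) = -1 (Zolotarev) agrees.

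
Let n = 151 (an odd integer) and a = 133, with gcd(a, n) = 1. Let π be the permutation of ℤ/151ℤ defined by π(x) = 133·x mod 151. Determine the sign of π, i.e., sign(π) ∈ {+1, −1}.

Start at x=56: 56 → 49 → 24 → 21 → 75 → 9 → 140 → … (one orbit).
2 cycles of lengths [150, 1].
n − c = 151 − 2 = 149; sign = (−1)^149 = -1.

-1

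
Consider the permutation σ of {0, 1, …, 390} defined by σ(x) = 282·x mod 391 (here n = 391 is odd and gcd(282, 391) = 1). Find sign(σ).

Orbit of 127 under x↦282x: [127, 233, 18, 384, 372, 116, 259]… (length divides ord_391(282)).
Cycle lengths of π_282 on ℤ/391ℤ: [176, 176, 16, 11, 11, 1]; 6 cycles in total.
6 cycles on 391: each ℓ→(−1)^(ℓ−1), product (−1)^385 = -1.
The Jacobi symbol (282|391) = -1 (Zolotarev) agrees.

-1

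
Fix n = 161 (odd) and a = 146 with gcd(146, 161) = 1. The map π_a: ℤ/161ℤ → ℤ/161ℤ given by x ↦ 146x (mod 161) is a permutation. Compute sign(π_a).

-1

Trace 71: π^k(71) = [71, 62, 36, 104, 50, 55, 141] for k=0..6.
Cycle type of π: 22×6 + 11×2 + 2×3 + 1; total 12 cycles.
sign(π) = (−1)^{n − #cycles} = (−1)^{161−12} = (−1)^149 = -1.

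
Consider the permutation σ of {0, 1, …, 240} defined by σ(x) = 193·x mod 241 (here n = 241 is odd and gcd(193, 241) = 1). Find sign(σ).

Trace 233: π^k(233) = [233, 143, 125, 25, 5, 1, 193] for k=0..6.
Decompose π into cycles: lengths [40, 40, 40, 40, 40, 40, 1] (7 cycles, including the fixed point 0).
With 7 cycles on 241 points, sign = (−1)^{241−7} = +1.

+1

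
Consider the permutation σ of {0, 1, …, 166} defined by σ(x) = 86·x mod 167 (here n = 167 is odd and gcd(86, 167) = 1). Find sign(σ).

Trace 115: π^k(115) = [115, 37, 9, 106, 98, 78, 28] for k=0..6.
The orbit structure of x ↦ 86x mod 167: 2 orbits of sizes [166, 1].
2 cycles on 167: each ℓ→(−1)^(ℓ−1), product (−1)^165 = -1.

-1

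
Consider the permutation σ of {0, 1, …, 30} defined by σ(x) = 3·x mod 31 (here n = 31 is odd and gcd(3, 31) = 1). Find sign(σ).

-1

Orbit of 22 under x↦3x: [22, 4, 12, 5, 15, 14, 11]… (length divides ord_31(3)).
Cycle lengths of π_3 on ℤ/31ℤ: [30, 1]; 2 cycles in total.
sign(π) = (−1)^{n − #cycles} = (−1)^{31−2} = (−1)^29 = -1.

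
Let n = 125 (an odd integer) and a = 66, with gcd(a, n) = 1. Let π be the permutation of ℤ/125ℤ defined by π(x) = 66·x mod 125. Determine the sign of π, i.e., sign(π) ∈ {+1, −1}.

+1

Orbit of 36 under x↦66x: [36, 1, 66, 106, 121, 111, 76]… (length divides ord_125(66)).
The orbit structure of x ↦ 66x mod 125: 13 orbits of sizes [25, 25, 25, 25, 5, 5, 5, 5, 1, 1, 1, 1, 1].
With 13 cycles on 125 points, sign = (−1)^{125−13} = +1.
Check: (66/125) = +1 by Zolotarev.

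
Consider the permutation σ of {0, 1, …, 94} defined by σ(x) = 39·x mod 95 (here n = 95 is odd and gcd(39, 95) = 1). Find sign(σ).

Trace 39: π^k(39) = [39, 1] for k=0..1.
Cycle lengths of π_39 on ℤ/95ℤ: [2, 2, 2, 2, 2, 2, 2, 2, 2, 2, 2, 2, 2, 2, 2, 2, 2, 2, 2, 2, 2, 2, 2, 2, 2, 2, 2, 2, 2, 2, 2, 2, 2, 2, 2, 2, 2, 2, 1, 1, 1, 1, 1, 1, 1, 1, 1, 1, 1, 1, 1, 1, 1, 1, 1, 1, 1]; 57 cycles in total.
Σ(ℓ_i−1) = 95−57 = 38; sign = (−1)^38 = +1.
Via Zolotarev, sign(π_{39}) = (39|95) = +1.

+1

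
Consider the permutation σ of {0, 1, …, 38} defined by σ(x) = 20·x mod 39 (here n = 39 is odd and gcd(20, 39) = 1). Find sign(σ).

+1

Trace 11: π^k(11) = [11, 25, 32, 16, 8, 4, 2] for k=0..6.
π_20 has 5 disjoint cycles with lengths [12, 12, 12, 2, 1] on {0,…,38}.
With 5 cycles on 39 points, sign = (−1)^{39−5} = +1.
The Jacobi symbol (20|39) = +1 (Zolotarev) agrees.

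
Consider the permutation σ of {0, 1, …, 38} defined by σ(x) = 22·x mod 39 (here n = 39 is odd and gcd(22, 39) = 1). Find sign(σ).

Trace 16: π^k(16) = [16, 1, 22] for k=0..2.
Decompose π into cycles: lengths [3, 3, 3, 3, 3, 3, 3, 3, 3, 3, 3, 3, 1, 1, 1] (15 cycles, including the fixed point 0).
15 cycles on 39: each ℓ→(−1)^(ℓ−1), product (−1)^24 = +1.

+1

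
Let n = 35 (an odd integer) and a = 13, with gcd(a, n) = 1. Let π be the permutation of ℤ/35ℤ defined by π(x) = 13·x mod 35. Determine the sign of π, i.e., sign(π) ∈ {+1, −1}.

+1

Orbit of 29 under x↦13x: [29, 27, 1, 13]… (length divides ord_35(13)).
11 cycles of lengths [4, 4, 4, 4, 4, 4, 4, 2, 2, 2, 1].
35 − 11 = 24 transpositions; sign(π) = (−1)^24 = +1.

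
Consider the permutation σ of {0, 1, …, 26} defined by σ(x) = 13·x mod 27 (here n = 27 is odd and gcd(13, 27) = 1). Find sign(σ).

Trace 19: π^k(19) = [19, 4, 25, 1, 13, 7, 10] for k=0..6.
π_13 has 7 disjoint cycles with lengths [9, 9, 3, 3, 1, 1, 1] on {0,…,26}.
n − c = 27 − 7 = 20; sign = (−1)^20 = +1.

+1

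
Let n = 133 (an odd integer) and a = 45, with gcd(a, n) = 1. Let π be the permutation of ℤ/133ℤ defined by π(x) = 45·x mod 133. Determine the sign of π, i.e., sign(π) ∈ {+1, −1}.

-1

Orbit of 45 under x↦45x: [45, 30, 20, 102, 68, 1]… (length divides ord_133(45)).
26 cycles of lengths [6, 6, 6, 6, 6, 6, 6, 6, 6, 6, 6, 6, 6, 6, 6, 6, 6, 6, 6, 3, 3, 3, 3, 3, 3, 1].
n − c = 133 − 26 = 107; sign = (−1)^107 = -1.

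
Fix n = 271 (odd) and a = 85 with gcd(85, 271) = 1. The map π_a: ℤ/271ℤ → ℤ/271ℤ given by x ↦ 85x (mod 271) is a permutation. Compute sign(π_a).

Start at x=63: 63 → 206 → 166 → 18 → 175 → 241 → 160 → … (one orbit).
Decompose π into cycles: lengths [135, 135, 1] (3 cycles, including the fixed point 0).
271 − 3 = 268 transpositions; sign(π) = (−1)^268 = +1.
The Jacobi symbol (85|271) = +1 (Zolotarev) agrees.

+1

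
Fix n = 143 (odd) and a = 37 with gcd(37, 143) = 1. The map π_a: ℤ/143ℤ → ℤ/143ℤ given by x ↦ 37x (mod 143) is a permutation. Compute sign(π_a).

Start at x=89: 89 → 4 → 5 → 42 → 124 → 12 → 15 → … (one orbit).
Cycle type of π: 60×2 + 12 + 5×2 + 1; total 6 cycles.
Σ(ℓ_i−1) = 143−6 = 137; sign = (−1)^137 = -1.
(37|143)_J = -1 (Zolotarev's lemma cross-check).

-1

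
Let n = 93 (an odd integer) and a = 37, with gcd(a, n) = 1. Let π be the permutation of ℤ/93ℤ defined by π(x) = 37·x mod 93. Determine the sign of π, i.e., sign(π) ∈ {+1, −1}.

Start at x=1: 1 → 37 → 67 → 61 → 25 → 88 → 1 (one orbit).
π_37 has 18 disjoint cycles with lengths [6, 6, 6, 6, 6, 6, 6, 6, 6, 6, 6, 6, 6, 6, 6, 1, 1, 1] on {0,…,92}.
n − c = 93 − 18 = 75; sign = (−1)^75 = -1.

-1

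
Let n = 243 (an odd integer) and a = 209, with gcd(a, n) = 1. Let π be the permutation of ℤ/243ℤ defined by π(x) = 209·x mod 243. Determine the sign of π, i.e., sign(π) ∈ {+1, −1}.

-1

Trace 169: π^k(169) = [169, 86, 235, 29, 229, 233, 97] for k=0..6.
Cycle type of π: 162 + 54 + 18 + 6 + 2 + 1; total 6 cycles.
243 − 6 = 237 transpositions; sign(π) = (−1)^237 = -1.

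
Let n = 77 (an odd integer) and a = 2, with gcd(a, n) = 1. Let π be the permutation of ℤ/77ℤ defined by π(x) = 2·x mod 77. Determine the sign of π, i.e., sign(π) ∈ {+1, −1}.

-1

Trace 2: π^k(2) = [2, 4, 8, 16, 32, 64, 51] for k=0..6.
Cycle type of π: 30×2 + 10 + 3×2 + 1; total 6 cycles.
With 6 cycles on 77 points, sign = (−1)^{77−6} = -1.
Via Zolotarev, sign(π_{2}) = (2|77) = -1.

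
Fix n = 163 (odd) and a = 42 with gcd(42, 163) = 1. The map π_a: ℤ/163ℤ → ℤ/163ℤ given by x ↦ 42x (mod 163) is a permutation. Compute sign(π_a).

Start at x=9: 9 → 52 → 65 → 122 → 71 → 48 → 60 → … (one orbit).
Decompose π into cycles: lengths [162, 1] (2 cycles, including the fixed point 0).
n − c = 163 − 2 = 161; sign = (−1)^161 = -1.

-1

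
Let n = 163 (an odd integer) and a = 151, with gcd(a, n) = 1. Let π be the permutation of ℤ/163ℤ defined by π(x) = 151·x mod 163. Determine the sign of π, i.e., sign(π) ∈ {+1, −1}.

+1

Trace 22: π^k(22) = [22, 62, 71, 126, 118, 51, 40] for k=0..6.
Decompose π into cycles: lengths [81, 81, 1] (3 cycles, including the fixed point 0).
n − c = 163 − 3 = 160; sign = (−1)^160 = +1.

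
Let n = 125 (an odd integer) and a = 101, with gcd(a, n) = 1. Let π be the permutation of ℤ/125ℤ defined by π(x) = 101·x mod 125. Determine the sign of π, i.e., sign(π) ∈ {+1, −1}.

Trace 76: π^k(76) = [76, 51, 26, 1, 101] for k=0..4.
45 cycles of lengths [5, 5, 5, 5, 5, 5, 5, 5, 5, 5, 5, 5, 5, 5, 5, 5, 5, 5, 5, 5, 1, 1, 1, 1, 1, 1, 1, 1, 1, 1, 1, 1, 1, 1, 1, 1, 1, 1, 1, 1, 1, 1, 1, 1, 1].
45 cycles on 125: each ℓ→(−1)^(ℓ−1), product (−1)^80 = +1.

+1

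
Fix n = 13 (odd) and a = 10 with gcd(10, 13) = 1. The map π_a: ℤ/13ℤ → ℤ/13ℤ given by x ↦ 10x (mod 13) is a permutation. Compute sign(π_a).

+1

Start at x=4: 4 → 1 → 10 → 9 → 12 → 3 → 4 (one orbit).
3 cycles of lengths [6, 6, 1].
n − c = 13 − 3 = 10; sign = (−1)^10 = +1.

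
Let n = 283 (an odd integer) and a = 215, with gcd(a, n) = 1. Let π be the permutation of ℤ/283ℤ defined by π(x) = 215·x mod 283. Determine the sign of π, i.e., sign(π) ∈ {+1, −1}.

Orbit of 280 under x↦215x: [280, 204, 278, 57, 86, 95, 49]… (length divides ord_283(215)).
3 cycles of lengths [141, 141, 1].
3 cycles on 283: each ℓ→(−1)^(ℓ−1), product (−1)^280 = +1.
Check: (215/283) = +1 by Zolotarev.

+1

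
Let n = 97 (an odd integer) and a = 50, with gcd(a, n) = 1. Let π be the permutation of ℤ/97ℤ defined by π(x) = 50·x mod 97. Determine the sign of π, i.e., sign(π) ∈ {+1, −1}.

+1

Orbit of 33 under x↦50x: [33, 1, 50, 75, 64, 96, 47]… (length divides ord_97(50)).
π_50 has 13 disjoint cycles with lengths [8, 8, 8, 8, 8, 8, 8, 8, 8, 8, 8, 8, 1] on {0,…,96}.
n − c = 97 − 13 = 84; sign = (−1)^84 = +1.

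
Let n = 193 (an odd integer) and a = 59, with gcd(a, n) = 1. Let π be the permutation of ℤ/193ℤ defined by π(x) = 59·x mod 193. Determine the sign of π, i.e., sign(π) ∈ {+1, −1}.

+1

Orbit of 157 under x↦59x: [157, 192, 134, 186, 166, 144, 4]… (length divides ord_193(59)).
π_59 has 5 disjoint cycles with lengths [48, 48, 48, 48, 1] on {0,…,192}.
n − c = 193 − 5 = 188; sign = (−1)^188 = +1.
The Jacobi symbol (59|193) = +1 (Zolotarev) agrees.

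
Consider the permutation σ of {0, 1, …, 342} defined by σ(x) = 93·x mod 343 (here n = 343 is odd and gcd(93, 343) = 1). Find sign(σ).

Orbit of 228 under x↦93x: [228, 281, 65, 214, 8, 58, 249]… (length divides ord_343(93)).
The orbit structure of x ↦ 93x mod 343: 7 orbits of sizes [147, 147, 21, 21, 3, 3, 1].
n − c = 343 − 7 = 336; sign = (−1)^336 = +1.
(93|343)_J = +1 (Zolotarev's lemma cross-check).

+1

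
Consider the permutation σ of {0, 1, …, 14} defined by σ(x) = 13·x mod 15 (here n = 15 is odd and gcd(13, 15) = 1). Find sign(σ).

-1

Orbit of 7 under x↦13x: [7, 1, 13, 4]… (length divides ord_15(13)).
6 cycles of lengths [4, 4, 4, 1, 1, 1].
6 cycles on 15: each ℓ→(−1)^(ℓ−1), product (−1)^9 = -1.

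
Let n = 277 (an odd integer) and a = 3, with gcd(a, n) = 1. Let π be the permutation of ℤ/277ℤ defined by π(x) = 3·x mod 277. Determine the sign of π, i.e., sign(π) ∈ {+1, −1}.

+1

Start at x=116: 116 → 71 → 213 → 85 → 255 → 211 → 79 → … (one orbit).
Cycle type of π: 69×4 + 1; total 5 cycles.
With 5 cycles on 277 points, sign = (−1)^{277−5} = +1.
(3|277)_J = +1 (Zolotarev's lemma cross-check).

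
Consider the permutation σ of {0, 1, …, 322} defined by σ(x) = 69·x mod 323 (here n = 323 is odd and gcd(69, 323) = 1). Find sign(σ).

-1

Start at x=239: 239 → 18 → 273 → 103 → 1 → 69 → 239 (one orbit).
The orbit structure of x ↦ 69x mod 323: 68 orbits of sizes [6, 6, 6, 6, 6, 6, 6, 6, 6, 6, 6, 6, 6, 6, 6, 6, 6, 6, 6, 6, 6, 6, 6, 6, 6, 6, 6, 6, 6, 6, 6, 6, 6, 6, 6, 6, 6, 6, 6, 6, 6, 6, 6, 6, 6, 6, 6, 6, 6, 6, 6, 1, 1, 1, 1, 1, 1, 1, 1, 1, 1, 1, 1, 1, 1, 1, 1, 1].
Σ(ℓ_i−1) = 323−68 = 255; sign = (−1)^255 = -1.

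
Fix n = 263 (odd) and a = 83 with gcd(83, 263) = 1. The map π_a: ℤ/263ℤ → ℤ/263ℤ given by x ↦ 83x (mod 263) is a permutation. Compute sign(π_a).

Start at x=8: 8 → 138 → 145 → 200 → 31 → 206 → 3 → … (one orbit).
The orbit structure of x ↦ 83x mod 263: 3 orbits of sizes [131, 131, 1].
With 3 cycles on 263 points, sign = (−1)^{263−3} = +1.
Via Zolotarev, sign(π_{83}) = (83|263) = +1.

+1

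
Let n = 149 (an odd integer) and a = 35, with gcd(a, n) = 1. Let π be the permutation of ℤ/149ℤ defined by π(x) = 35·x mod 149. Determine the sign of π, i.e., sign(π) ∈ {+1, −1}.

Trace 29: π^k(29) = [29, 121, 63, 119, 142, 53, 67] for k=0..6.
Decompose π into cycles: lengths [74, 74, 1] (3 cycles, including the fixed point 0).
sign(π) = (−1)^{n − #cycles} = (−1)^{149−3} = (−1)^146 = +1.

+1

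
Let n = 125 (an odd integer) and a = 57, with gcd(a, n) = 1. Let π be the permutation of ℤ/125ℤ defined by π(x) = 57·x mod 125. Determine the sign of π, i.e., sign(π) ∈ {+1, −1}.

-1

Start at x=68: 68 → 1 → 57 → 124 → 68 (one orbit).
Cycle lengths of π_57 on ℤ/125ℤ: [4, 4, 4, 4, 4, 4, 4, 4, 4, 4, 4, 4, 4, 4, 4, 4, 4, 4, 4, 4, 4, 4, 4, 4, 4, 4, 4, 4, 4, 4, 4, 1]; 32 cycles in total.
125 − 32 = 93 transpositions; sign(π) = (−1)^93 = -1.
Check: (57/125) = -1 by Zolotarev.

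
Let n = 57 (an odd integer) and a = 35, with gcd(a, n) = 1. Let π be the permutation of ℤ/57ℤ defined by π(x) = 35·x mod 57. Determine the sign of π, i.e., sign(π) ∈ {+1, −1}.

Trace 7: π^k(7) = [7, 17, 25, 20, 16, 47, 49] for k=0..6.
The orbit structure of x ↦ 35x mod 57: 6 orbits of sizes [18, 18, 9, 9, 2, 1].
sign(π) = (−1)^{n − #cycles} = (−1)^{57−6} = (−1)^51 = -1.

-1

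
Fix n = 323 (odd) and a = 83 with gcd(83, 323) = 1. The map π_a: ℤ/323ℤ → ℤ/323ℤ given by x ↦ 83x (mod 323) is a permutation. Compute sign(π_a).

Trace 254: π^k(254) = [254, 87, 115, 178, 239, 134, 140] for k=0..6.
π_83 has 21 disjoint cycles with lengths [24, 24, 24, 24, 24, 24, 24, 24, 24, 24, 24, 24, 8, 8, 3, 3, 3, 3, 3, 3, 1] on {0,…,322}.
21 cycles on 323: each ℓ→(−1)^(ℓ−1), product (−1)^302 = +1.

+1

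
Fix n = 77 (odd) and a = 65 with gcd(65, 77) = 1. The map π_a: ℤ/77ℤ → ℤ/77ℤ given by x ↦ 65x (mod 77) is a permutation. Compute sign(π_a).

-1

Start at x=32: 32 → 1 → 65 → 67 → 43 → 23 → 32 (one orbit).
Cycle type of π: 6×10 + 3×2 + 2×5 + 1; total 18 cycles.
77 − 18 = 59 transpositions; sign(π) = (−1)^59 = -1.
(65|77)_J = -1 (Zolotarev's lemma cross-check).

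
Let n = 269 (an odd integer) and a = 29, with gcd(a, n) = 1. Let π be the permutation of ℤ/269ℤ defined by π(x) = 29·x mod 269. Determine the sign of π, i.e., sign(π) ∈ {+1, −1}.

-1

Trace 60: π^k(60) = [60, 126, 157, 249, 227, 127, 186] for k=0..6.
π_29 has 2 disjoint cycles with lengths [268, 1] on {0,…,268}.
269 − 2 = 267 transpositions; sign(π) = (−1)^267 = -1.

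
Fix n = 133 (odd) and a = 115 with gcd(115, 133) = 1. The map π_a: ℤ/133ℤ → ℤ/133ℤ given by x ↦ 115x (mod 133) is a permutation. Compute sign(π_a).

-1

Orbit of 96 under x↦115x: [96, 1, 115, 58, 20, 39]… (length divides ord_133(115)).
Cycle lengths of π_115 on ℤ/133ℤ: [6, 6, 6, 6, 6, 6, 6, 6, 6, 6, 6, 6, 6, 6, 6, 6, 6, 6, 6, 1, 1, 1, 1, 1, 1, 1, 1, 1, 1, 1, 1, 1, 1, 1, 1, 1, 1, 1]; 38 cycles in total.
Σ(ℓ_i−1) = 133−38 = 95; sign = (−1)^95 = -1.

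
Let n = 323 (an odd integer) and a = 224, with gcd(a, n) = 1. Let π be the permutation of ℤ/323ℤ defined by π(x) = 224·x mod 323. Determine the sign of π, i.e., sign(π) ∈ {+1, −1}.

+1

Start at x=149: 149 → 107 → 66 → 249 → 220 → 184 → 195 → … (one orbit).
Cycle lengths of π_224 on ℤ/323ℤ: [144, 144, 18, 16, 1]; 5 cycles in total.
sign(π) = (−1)^{n − #cycles} = (−1)^{323−5} = (−1)^318 = +1.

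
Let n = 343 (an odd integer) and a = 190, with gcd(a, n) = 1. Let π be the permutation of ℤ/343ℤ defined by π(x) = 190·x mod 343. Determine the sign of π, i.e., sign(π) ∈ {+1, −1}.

Orbit of 246 under x↦190x: [246, 92, 330, 274, 267, 309, 57]… (length divides ord_343(190)).
19 cycles of lengths [49, 49, 49, 49, 49, 49, 7, 7, 7, 7, 7, 7, 1, 1, 1, 1, 1, 1, 1].
Σ(ℓ_i−1) = 343−19 = 324; sign = (−1)^324 = +1.
(190|343)_J = +1 (Zolotarev's lemma cross-check).

+1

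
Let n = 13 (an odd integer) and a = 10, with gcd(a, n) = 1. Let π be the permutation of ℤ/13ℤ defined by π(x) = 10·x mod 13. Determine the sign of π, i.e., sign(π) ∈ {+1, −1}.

+1

Orbit of 12 under x↦10x: [12, 3, 4, 1, 10, 9]… (length divides ord_13(10)).
π_10 has 3 disjoint cycles with lengths [6, 6, 1] on {0,…,12}.
13 − 3 = 10 transpositions; sign(π) = (−1)^10 = +1.
Zolotarev: (10|13) = +1, matching the cycle-count sign.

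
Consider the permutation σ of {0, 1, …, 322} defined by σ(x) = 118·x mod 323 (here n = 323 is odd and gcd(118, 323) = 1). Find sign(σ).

+1

Trace 16: π^k(16) = [16, 273, 237, 188, 220, 120, 271] for k=0..6.
Decompose π into cycles: lengths [18, 18, 18, 18, 18, 18, 18, 18, 18, 18, 18, 18, 18, 18, 18, 18, 9, 9, 2, 2, 2, 2, 2, 2, 2, 2, 1] (27 cycles, including the fixed point 0).
Σ(ℓ_i−1) = 323−27 = 296; sign = (−1)^296 = +1.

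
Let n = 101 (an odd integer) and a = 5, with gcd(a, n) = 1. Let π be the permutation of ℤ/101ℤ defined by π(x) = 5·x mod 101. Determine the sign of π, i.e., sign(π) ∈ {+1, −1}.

Trace 19: π^k(19) = [19, 95, 71, 52, 58, 88, 36] for k=0..6.
The orbit structure of x ↦ 5x mod 101: 5 orbits of sizes [25, 25, 25, 25, 1].
Σ(ℓ_i−1) = 101−5 = 96; sign = (−1)^96 = +1.
(5|101)_J = +1 (Zolotarev's lemma cross-check).

+1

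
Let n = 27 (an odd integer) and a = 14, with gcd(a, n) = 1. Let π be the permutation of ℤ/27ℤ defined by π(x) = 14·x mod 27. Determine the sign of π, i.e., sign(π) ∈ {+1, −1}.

Orbit of 22 under x↦14x: [22, 11, 19, 23, 25, 26, 13]… (length divides ord_27(14)).
Cycle lengths of π_14 on ℤ/27ℤ: [18, 6, 2, 1]; 4 cycles in total.
With 4 cycles on 27 points, sign = (−1)^{27−4} = -1.

-1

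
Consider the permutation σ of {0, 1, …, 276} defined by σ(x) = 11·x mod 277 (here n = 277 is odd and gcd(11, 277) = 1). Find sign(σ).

Trace 92: π^k(92) = [92, 181, 52, 18, 198, 239, 136] for k=0..6.
Cycle lengths of π_11 on ℤ/277ℤ: [276, 1]; 2 cycles in total.
2 cycles on 277: each ℓ→(−1)^(ℓ−1), product (−1)^275 = -1.

-1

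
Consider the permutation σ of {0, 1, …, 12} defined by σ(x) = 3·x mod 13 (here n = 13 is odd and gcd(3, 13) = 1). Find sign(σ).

+1

Trace 3: π^k(3) = [3, 9, 1] for k=0..2.
π_3 has 5 disjoint cycles with lengths [3, 3, 3, 3, 1] on {0,…,12}.
sign(π) = (−1)^{n − #cycles} = (−1)^{13−5} = (−1)^8 = +1.
Via Zolotarev, sign(π_{3}) = (3|13) = +1.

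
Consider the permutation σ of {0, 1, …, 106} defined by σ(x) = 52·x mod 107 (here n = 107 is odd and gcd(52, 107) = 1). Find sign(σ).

+1

Trace 85: π^k(85) = [85, 33, 4, 101, 9, 40, 47] for k=0..6.
π_52 has 3 disjoint cycles with lengths [53, 53, 1] on {0,…,106}.
3 cycles on 107: each ℓ→(−1)^(ℓ−1), product (−1)^104 = +1.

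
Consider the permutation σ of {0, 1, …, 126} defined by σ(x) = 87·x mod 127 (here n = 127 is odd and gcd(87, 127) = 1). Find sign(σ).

+1

Start at x=1: 1 → 87 → 76 → 8 → 61 → 100 → 64 → … (one orbit).
The orbit structure of x ↦ 87x mod 127: 7 orbits of sizes [21, 21, 21, 21, 21, 21, 1].
Σ(ℓ_i−1) = 127−7 = 120; sign = (−1)^120 = +1.
Zolotarev: (87|127) = +1, matching the cycle-count sign.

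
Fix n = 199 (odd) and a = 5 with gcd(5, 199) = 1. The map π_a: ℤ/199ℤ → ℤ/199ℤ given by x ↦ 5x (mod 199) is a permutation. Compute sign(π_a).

+1

Orbit of 1 under x↦5x: [1, 5, 25, 125, 28, 140, 103]… (length divides ord_199(5)).
Cycle lengths of π_5 on ℤ/199ℤ: [33, 33, 33, 33, 33, 33, 1]; 7 cycles in total.
7 cycles on 199: each ℓ→(−1)^(ℓ−1), product (−1)^192 = +1.
Via Zolotarev, sign(π_{5}) = (5|199) = +1.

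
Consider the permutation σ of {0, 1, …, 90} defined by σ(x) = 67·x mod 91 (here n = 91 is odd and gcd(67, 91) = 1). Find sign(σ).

Start at x=67: 67 → 30 → 8 → 81 → 58 → 64 → 11 → … (one orbit).
Decompose π into cycles: lengths [12, 12, 12, 12, 12, 12, 12, 3, 3, 1] (10 cycles, including the fixed point 0).
Σ(ℓ_i−1) = 91−10 = 81; sign = (−1)^81 = -1.

-1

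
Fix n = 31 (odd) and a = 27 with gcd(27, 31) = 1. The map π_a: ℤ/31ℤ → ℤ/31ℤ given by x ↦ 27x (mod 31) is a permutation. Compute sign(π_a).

Orbit of 8 under x↦27x: [8, 30, 4, 15, 2, 23, 1]… (length divides ord_31(27)).
Decompose π into cycles: lengths [10, 10, 10, 1] (4 cycles, including the fixed point 0).
n − c = 31 − 4 = 27; sign = (−1)^27 = -1.

-1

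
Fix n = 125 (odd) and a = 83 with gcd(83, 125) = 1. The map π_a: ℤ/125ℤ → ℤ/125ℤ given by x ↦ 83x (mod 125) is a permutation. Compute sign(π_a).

Trace 101: π^k(101) = [101, 8, 39, 112, 46, 68, 19] for k=0..6.
π_83 has 4 disjoint cycles with lengths [100, 20, 4, 1] on {0,…,124}.
sign(π) = (−1)^{n − #cycles} = (−1)^{125−4} = (−1)^121 = -1.
(83|125)_J = -1 (Zolotarev's lemma cross-check).

-1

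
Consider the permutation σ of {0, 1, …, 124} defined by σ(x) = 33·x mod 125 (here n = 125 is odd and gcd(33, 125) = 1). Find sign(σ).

Orbit of 122 under x↦33x: [122, 26, 108, 64, 112, 71, 93]… (length divides ord_125(33)).
Cycle lengths of π_33 on ℤ/125ℤ: [100, 20, 4, 1]; 4 cycles in total.
sign(π) = (−1)^{n − #cycles} = (−1)^{125−4} = (−1)^121 = -1.

-1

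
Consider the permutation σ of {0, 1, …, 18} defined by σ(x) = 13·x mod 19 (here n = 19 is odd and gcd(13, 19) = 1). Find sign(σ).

Start at x=9: 9 → 3 → 1 → 13 → 17 → 12 → 4 → … (one orbit).
2 cycles of lengths [18, 1].
sign(π) = (−1)^{n − #cycles} = (−1)^{19−2} = (−1)^17 = -1.
(13|19)_J = -1 (Zolotarev's lemma cross-check).

-1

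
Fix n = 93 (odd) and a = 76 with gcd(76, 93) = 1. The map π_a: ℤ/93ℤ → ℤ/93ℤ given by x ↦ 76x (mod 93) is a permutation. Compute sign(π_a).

+1

Start at x=16: 16 → 7 → 67 → 70 → 19 → 49 → 4 → … (one orbit).
Cycle lengths of π_76 on ℤ/93ℤ: [15, 15, 15, 15, 15, 15, 1, 1, 1]; 9 cycles in total.
93 − 9 = 84 transpositions; sign(π) = (−1)^84 = +1.
(76|93)_J = +1 (Zolotarev's lemma cross-check).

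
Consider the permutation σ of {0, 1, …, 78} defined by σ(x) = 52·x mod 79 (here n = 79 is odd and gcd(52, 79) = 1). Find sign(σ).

Trace 22: π^k(22) = [22, 38, 1, 52, 18, 67, 8] for k=0..6.
Cycle lengths of π_52 on ℤ/79ℤ: [13, 13, 13, 13, 13, 13, 1]; 7 cycles in total.
79 − 7 = 72 transpositions; sign(π) = (−1)^72 = +1.

+1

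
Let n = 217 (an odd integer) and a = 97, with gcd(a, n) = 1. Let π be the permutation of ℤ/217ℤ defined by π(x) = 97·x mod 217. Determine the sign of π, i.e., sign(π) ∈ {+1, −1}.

Start at x=190: 190 → 202 → 64 → 132 → 1 → 97 → 78 → … (one orbit).
π_97 has 28 disjoint cycles with lengths [10, 10, 10, 10, 10, 10, 10, 10, 10, 10, 10, 10, 10, 10, 10, 10, 10, 10, 5, 5, 5, 5, 5, 5, 2, 2, 2, 1] on {0,…,216}.
28 cycles on 217: each ℓ→(−1)^(ℓ−1), product (−1)^189 = -1.
Via Zolotarev, sign(π_{97}) = (97|217) = -1.

-1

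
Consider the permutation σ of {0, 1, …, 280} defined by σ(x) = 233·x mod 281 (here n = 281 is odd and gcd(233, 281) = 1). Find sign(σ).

-1

Trace 235: π^k(235) = [235, 241, 234, 8, 178, 167, 133] for k=0..6.
Decompose π into cycles: lengths [280, 1] (2 cycles, including the fixed point 0).
n − c = 281 − 2 = 279; sign = (−1)^279 = -1.
(233|281)_J = -1 (Zolotarev's lemma cross-check).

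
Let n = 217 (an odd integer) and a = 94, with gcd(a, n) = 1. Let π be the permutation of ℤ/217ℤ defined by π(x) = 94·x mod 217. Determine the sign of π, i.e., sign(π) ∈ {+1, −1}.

-1

Start at x=94: 94 → 156 → 125 → 32 → 187 → 1 → 94 (one orbit).
Cycle type of π: 6×31 + 1×31; total 62 cycles.
217 − 62 = 155 transpositions; sign(π) = (−1)^155 = -1.
Via Zolotarev, sign(π_{94}) = (94|217) = -1.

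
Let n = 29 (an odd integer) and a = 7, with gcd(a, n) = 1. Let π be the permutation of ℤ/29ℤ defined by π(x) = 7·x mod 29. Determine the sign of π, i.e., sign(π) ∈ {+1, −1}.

+1

Start at x=7: 7 → 20 → 24 → 23 → 16 → 25 → 1 → 7 (one orbit).
Cycle lengths of π_7 on ℤ/29ℤ: [7, 7, 7, 7, 1]; 5 cycles in total.
sign(π) = (−1)^{n − #cycles} = (−1)^{29−5} = (−1)^24 = +1.
Check: (7/29) = +1 by Zolotarev.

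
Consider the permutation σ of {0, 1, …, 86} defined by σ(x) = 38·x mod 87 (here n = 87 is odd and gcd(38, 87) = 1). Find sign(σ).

-1

Trace 1: π^k(1) = [1, 38, 52, 62, 7, 5, 16] for k=0..6.
8 cycles of lengths [14, 14, 14, 14, 14, 14, 2, 1].
n − c = 87 − 8 = 79; sign = (−1)^79 = -1.
(38|87)_J = -1 (Zolotarev's lemma cross-check).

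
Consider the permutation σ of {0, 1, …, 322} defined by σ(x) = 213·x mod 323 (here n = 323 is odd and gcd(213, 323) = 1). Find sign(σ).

Orbit of 291 under x↦213x: [291, 290, 77, 251, 168, 254, 161]… (length divides ord_323(213)).
The orbit structure of x ↦ 213x mod 323: 9 orbits of sizes [72, 72, 72, 72, 9, 9, 8, 8, 1].
sign(π) = (−1)^{n − #cycles} = (−1)^{323−9} = (−1)^314 = +1.
Check: (213/323) = +1 by Zolotarev.

+1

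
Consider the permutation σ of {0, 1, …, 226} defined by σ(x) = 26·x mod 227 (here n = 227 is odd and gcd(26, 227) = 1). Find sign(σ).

Orbit of 92 under x↦26x: [92, 122, 221, 71, 30, 99, 77]… (length divides ord_227(26)).
The orbit structure of x ↦ 26x mod 227: 3 orbits of sizes [113, 113, 1].
227 − 3 = 224 transpositions; sign(π) = (−1)^224 = +1.
The Jacobi symbol (26|227) = +1 (Zolotarev) agrees.

+1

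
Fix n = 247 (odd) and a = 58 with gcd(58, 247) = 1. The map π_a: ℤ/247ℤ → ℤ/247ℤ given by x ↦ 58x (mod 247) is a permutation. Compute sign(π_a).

-1

Orbit of 96 under x↦58x: [96, 134, 115, 1, 58, 153, 229]… (length divides ord_247(58)).
38 cycles of lengths [12, 12, 12, 12, 12, 12, 12, 12, 12, 12, 12, 12, 12, 12, 12, 12, 12, 12, 12, 1, 1, 1, 1, 1, 1, 1, 1, 1, 1, 1, 1, 1, 1, 1, 1, 1, 1, 1].
38 cycles on 247: each ℓ→(−1)^(ℓ−1), product (−1)^209 = -1.
Zolotarev: (58|247) = -1, matching the cycle-count sign.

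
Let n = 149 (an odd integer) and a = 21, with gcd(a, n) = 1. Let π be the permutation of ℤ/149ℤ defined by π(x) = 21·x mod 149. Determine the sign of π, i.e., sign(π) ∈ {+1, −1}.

-1

Trace 84: π^k(84) = [84, 125, 92, 144, 44, 30, 34] for k=0..6.
Cycle type of π: 148 + 1; total 2 cycles.
n − c = 149 − 2 = 147; sign = (−1)^147 = -1.
Zolotarev: (21|149) = -1, matching the cycle-count sign.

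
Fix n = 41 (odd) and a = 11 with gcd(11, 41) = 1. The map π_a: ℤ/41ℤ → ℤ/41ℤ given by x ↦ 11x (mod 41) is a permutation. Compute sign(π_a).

-1

Start at x=5: 5 → 14 → 31 → 13 → 20 → 15 → 1 → … (one orbit).
The orbit structure of x ↦ 11x mod 41: 2 orbits of sizes [40, 1].
Σ(ℓ_i−1) = 41−2 = 39; sign = (−1)^39 = -1.
(11|41)_J = -1 (Zolotarev's lemma cross-check).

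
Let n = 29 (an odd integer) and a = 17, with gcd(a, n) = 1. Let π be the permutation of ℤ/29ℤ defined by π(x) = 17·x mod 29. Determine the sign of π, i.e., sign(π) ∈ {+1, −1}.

-1

Orbit of 17 under x↦17x: [17, 28, 12, 1]… (length divides ord_29(17)).
8 cycles of lengths [4, 4, 4, 4, 4, 4, 4, 1].
With 8 cycles on 29 points, sign = (−1)^{29−8} = -1.
Zolotarev: (17|29) = -1, matching the cycle-count sign.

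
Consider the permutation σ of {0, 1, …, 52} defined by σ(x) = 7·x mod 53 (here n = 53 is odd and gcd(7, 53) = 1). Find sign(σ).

+1

Orbit of 38 under x↦7x: [38, 1, 7, 49, 25, 16, 6]… (length divides ord_53(7)).
Cycle type of π: 26×2 + 1; total 3 cycles.
With 3 cycles on 53 points, sign = (−1)^{53−3} = +1.
The Jacobi symbol (7|53) = +1 (Zolotarev) agrees.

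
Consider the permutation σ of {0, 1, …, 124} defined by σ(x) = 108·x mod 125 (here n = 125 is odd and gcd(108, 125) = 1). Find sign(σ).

Start at x=6: 6 → 23 → 109 → 22 → 1 → 108 → 39 → … (one orbit).
π_108 has 4 disjoint cycles with lengths [100, 20, 4, 1] on {0,…,124}.
125 − 4 = 121 transpositions; sign(π) = (−1)^121 = -1.
Zolotarev: (108|125) = -1, matching the cycle-count sign.

-1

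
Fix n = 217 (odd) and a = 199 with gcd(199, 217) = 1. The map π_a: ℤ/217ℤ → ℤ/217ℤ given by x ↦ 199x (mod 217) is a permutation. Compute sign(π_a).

Start at x=1: 1 → 199 → 107 → 27 → 165 → 68 → 78 → … (one orbit).
π_199 has 9 disjoint cycles with lengths [30, 30, 30, 30, 30, 30, 30, 6, 1] on {0,…,216}.
n − c = 217 − 9 = 208; sign = (−1)^208 = +1.

+1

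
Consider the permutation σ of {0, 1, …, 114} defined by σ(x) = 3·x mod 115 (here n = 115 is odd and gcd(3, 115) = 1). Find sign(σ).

-1

Orbit of 73 under x↦3x: [73, 104, 82, 16, 48, 29, 87]… (length divides ord_115(3)).
Cycle lengths of π_3 on ℤ/115ℤ: [44, 44, 11, 11, 4, 1]; 6 cycles in total.
115 − 6 = 109 transpositions; sign(π) = (−1)^109 = -1.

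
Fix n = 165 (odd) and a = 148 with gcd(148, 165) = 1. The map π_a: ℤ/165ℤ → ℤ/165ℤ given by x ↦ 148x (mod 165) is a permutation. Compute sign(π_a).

-1

Orbit of 37 under x↦148x: [37, 31, 133, 49, 157, 136, 163]… (length divides ord_165(148)).
π_148 has 18 disjoint cycles with lengths [20, 20, 20, 20, 20, 20, 5, 5, 5, 5, 5, 5, 4, 4, 4, 1, 1, 1] on {0,…,164}.
sign(π) = (−1)^{n − #cycles} = (−1)^{165−18} = (−1)^147 = -1.
The Jacobi symbol (148|165) = -1 (Zolotarev) agrees.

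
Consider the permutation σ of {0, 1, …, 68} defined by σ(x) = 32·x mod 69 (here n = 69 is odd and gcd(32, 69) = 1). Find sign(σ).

Trace 32: π^k(32) = [32, 58, 62, 52, 8, 49, 50] for k=0..6.
Cycle type of π: 22×2 + 11×2 + 2 + 1; total 6 cycles.
sign(π) = (−1)^{n − #cycles} = (−1)^{69−6} = (−1)^63 = -1.
Zolotarev: (32|69) = -1, matching the cycle-count sign.

-1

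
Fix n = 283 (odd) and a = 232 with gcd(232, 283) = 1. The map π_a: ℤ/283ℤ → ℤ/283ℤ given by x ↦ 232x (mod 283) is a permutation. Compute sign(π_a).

Start at x=21: 21 → 61 → 2 → 181 → 108 → 152 → 172 → … (one orbit).
4 cycles of lengths [94, 94, 94, 1].
4 cycles on 283: each ℓ→(−1)^(ℓ−1), product (−1)^279 = -1.
Check: (232/283) = -1 by Zolotarev.

-1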